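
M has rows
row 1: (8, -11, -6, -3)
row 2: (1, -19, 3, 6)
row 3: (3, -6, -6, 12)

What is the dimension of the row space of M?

3

Row reduce to echelon form.
R2 ← R2 − (1/8)·R1: [0, -141/8, 15/4, 51/8]
R3 ← R3 − (3/8)·R1: [0, -15/8, -15/4, 105/8]
R3 ← R3 − (5/47)·R2: [0, 0, -195/47, 585/47]
Echelon form has 3 nonzero rows, so rank(M) = 3.
The row space has dimension equal to the rank: 3.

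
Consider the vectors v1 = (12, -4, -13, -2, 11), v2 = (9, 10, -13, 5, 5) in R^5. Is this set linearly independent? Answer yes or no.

Form the matrix with these vectors as rows and row reduce.
R2 ← R2 − (3/4)·R1: [0, 13, -13/4, 13/2, -13/4]
2 nonzero rows, so the 2 vectors span a space of dimension 2.
Since 2 = 2, the vectors are linearly independent.

yes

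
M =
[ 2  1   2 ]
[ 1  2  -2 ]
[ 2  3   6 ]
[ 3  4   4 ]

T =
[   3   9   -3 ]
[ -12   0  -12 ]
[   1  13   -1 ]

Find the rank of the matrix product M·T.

First compute MT:
[[ -4,  44, -20],
 [-23, -17, -25],
 [-24,  96, -48],
 [-35,  79, -61]]
Now row reduce the product.
R2 ← R2 − (23/4)·R1: [0, -270, 90]
R3 ← R3 − (6)·R1: [0, -168, 72]
R4 ← R4 − (35/4)·R1: [0, -306, 114]
R3 ← R3 − (28/45)·R2: [0, 0, 16]
R4 ← R4 − (17/15)·R2: [0, 0, 12]
R4 ← R4 − (3/4)·R3: [0, 0, 0]
3 nonzero rows, so rank(MT) = 3.

3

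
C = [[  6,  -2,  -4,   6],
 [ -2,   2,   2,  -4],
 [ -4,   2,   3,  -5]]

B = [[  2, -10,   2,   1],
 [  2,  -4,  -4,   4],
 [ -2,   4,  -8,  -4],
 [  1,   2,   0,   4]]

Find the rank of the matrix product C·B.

First compute CB:
[[ 22, -56,  52,  38],
 [ -8,  12, -28, -18],
 [-15,  34, -40, -28]]
Now row reduce the product.
R2 ← R2 + (4/11)·R1: [0, -92/11, -100/11, -46/11]
R3 ← R3 + (15/22)·R1: [0, -46/11, -50/11, -23/11]
R3 ← R3 − (1/2)·R2: [0, 0, 0, 0]
2 nonzero rows, so rank(CB) = 2.

2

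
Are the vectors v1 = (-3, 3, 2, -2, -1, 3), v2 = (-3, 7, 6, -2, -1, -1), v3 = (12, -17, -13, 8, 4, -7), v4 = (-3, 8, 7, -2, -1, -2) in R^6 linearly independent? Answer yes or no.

Form the matrix with these vectors as rows and row reduce.
R2 ← R2 − R1: [0, 4, 4, 0, 0, -4]
R3 ← R3 + (4)·R1: [0, -5, -5, 0, 0, 5]
R4 ← R4 − R1: [0, 5, 5, 0, 0, -5]
R3 ← R3 + (5/4)·R2: [0, 0, 0, 0, 0, 0]
R4 ← R4 − (5/4)·R2: [0, 0, 0, 0, 0, 0]
2 nonzero rows, so the 4 vectors span a space of dimension 2.
Since 2 < 4, the vectors are linearly dependent.

no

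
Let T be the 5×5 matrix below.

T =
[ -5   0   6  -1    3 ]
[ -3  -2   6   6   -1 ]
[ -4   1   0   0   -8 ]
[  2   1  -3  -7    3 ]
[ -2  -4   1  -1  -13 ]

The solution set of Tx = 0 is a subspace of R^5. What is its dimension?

Row reduce to echelon form.
R2 ← R2 − (3/5)·R1: [0, -2, 12/5, 33/5, -14/5]
R3 ← R3 − (4/5)·R1: [0, 1, -24/5, 4/5, -52/5]
R4 ← R4 + (2/5)·R1: [0, 1, -3/5, -37/5, 21/5]
R5 ← R5 − (2/5)·R1: [0, -4, -7/5, -3/5, -71/5]
R3 ← R3 + (1/2)·R2: [0, 0, -18/5, 41/10, -59/5]
R4 ← R4 + (1/2)·R2: [0, 0, 3/5, -41/10, 14/5]
R5 ← R5 − (2)·R2: [0, 0, -31/5, -69/5, -43/5]
R4 ← R4 + (1/6)·R3: [0, 0, 0, -41/12, 5/6]
R5 ← R5 − (31/18)·R3: [0, 0, 0, -751/36, 211/18]
R5 ← R5 − (751/123)·R4: [0, 0, 0, 0, 272/41]
5 nonzero rows, so rank(T) = 5.
T has 5 columns; by rank–nullity, nullity = 5 − 5 = 0.

0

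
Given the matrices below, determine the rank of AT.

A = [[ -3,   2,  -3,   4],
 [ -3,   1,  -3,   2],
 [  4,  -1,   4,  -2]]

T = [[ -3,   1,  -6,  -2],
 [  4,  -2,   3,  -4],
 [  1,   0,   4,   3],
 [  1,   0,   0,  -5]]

2

First compute AT:
[[ 18,  -7,  12, -31],
 [ 12,  -5,   9, -17],
 [-14,   6, -11,  18]]
Now row reduce the product.
R2 ← R2 − (2/3)·R1: [0, -1/3, 1, 11/3]
R3 ← R3 + (7/9)·R1: [0, 5/9, -5/3, -55/9]
R3 ← R3 + (5/3)·R2: [0, 0, 0, 0]
2 nonzero rows, so rank(AT) = 2.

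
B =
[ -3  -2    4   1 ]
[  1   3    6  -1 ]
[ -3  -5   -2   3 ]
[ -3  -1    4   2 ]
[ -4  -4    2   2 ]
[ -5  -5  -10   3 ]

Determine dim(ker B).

0

Row reduce to echelon form.
R2 ← R2 + (1/3)·R1: [0, 7/3, 22/3, -2/3]
R3 ← R3 − R1: [0, -3, -6, 2]
R4 ← R4 − R1: [0, 1, 0, 1]
R5 ← R5 − (4/3)·R1: [0, -4/3, -10/3, 2/3]
R6 ← R6 − (5/3)·R1: [0, -5/3, -50/3, 4/3]
R3 ← R3 + (9/7)·R2: [0, 0, 24/7, 8/7]
R4 ← R4 − (3/7)·R2: [0, 0, -22/7, 9/7]
R5 ← R5 + (4/7)·R2: [0, 0, 6/7, 2/7]
R6 ← R6 + (5/7)·R2: [0, 0, -80/7, 6/7]
R4 ← R4 + (11/12)·R3: [0, 0, 0, 7/3]
R5 ← R5 − (1/4)·R3: [0, 0, 0, 0]
R6 ← R6 + (10/3)·R3: [0, 0, 0, 14/3]
R6 ← R6 − (2)·R4: [0, 0, 0, 0]
4 nonzero rows, so rank(B) = 4.
B has 4 columns; by rank–nullity, nullity = 4 − 4 = 0.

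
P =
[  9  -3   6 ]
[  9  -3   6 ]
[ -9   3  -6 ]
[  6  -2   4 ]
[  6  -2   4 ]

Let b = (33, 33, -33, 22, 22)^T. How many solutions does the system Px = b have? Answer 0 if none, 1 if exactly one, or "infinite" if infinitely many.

Row reduce the augmented matrix [P | b].
R2 ← R2 − R1: [0, 0, 0, 0]
R3 ← R3 + R1: [0, 0, 0, 0]
R4 ← R4 − (2/3)·R1: [0, 0, 0, 0]
R5 ← R5 − (2/3)·R1: [0, 0, 0, 0]
The echelon form has 1 nonzero rows, and every pivot lies in the first 3 columns, so rank(P) = rank([P|b]) = 1.
The system is consistent.
rank = 1 < 3 unknowns, so there are infinitely many solutions.

infinite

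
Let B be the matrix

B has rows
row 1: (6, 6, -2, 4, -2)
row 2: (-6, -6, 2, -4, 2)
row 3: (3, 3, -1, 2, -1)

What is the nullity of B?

Row reduce to echelon form.
R2 ← R2 + R1: [0, 0, 0, 0, 0]
R3 ← R3 − (1/2)·R1: [0, 0, 0, 0, 0]
1 nonzero row, so rank(B) = 1.
B has 5 columns; by rank–nullity, nullity = 5 − 1 = 4.

4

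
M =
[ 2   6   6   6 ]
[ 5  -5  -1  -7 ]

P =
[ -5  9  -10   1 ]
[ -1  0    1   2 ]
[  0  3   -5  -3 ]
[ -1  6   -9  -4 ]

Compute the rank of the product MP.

2

First compute MP:
[[-22,  72, -98, -28],
 [-13,   0,  13,  26]]
Now row reduce the product.
R2 ← R2 − (13/22)·R1: [0, -468/11, 780/11, 468/11]
2 nonzero rows, so rank(MP) = 2.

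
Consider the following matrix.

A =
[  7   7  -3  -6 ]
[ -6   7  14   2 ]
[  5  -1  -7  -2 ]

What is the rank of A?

3

Row reduce to echelon form.
R2 ← R2 + (6/7)·R1: [0, 13, 80/7, -22/7]
R3 ← R3 − (5/7)·R1: [0, -6, -34/7, 16/7]
R3 ← R3 + (6/13)·R2: [0, 0, 38/91, 76/91]
Echelon form has 3 nonzero rows, so rank(A) = 3.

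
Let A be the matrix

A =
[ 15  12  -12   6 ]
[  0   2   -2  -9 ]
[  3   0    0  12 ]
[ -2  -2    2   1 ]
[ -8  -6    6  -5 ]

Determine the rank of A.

Row reduce to echelon form.
R3 ← R3 − (1/5)·R1: [0, -12/5, 12/5, 54/5]
R4 ← R4 + (2/15)·R1: [0, -2/5, 2/5, 9/5]
R5 ← R5 + (8/15)·R1: [0, 2/5, -2/5, -9/5]
R3 ← R3 + (6/5)·R2: [0, 0, 0, 0]
R4 ← R4 + (1/5)·R2: [0, 0, 0, 0]
R5 ← R5 − (1/5)·R2: [0, 0, 0, 0]
Echelon form has 2 nonzero rows, so rank(A) = 2.

2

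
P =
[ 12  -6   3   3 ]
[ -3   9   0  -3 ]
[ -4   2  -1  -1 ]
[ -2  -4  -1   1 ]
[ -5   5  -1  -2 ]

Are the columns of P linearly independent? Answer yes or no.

Row reduce P to echelon form.
R2 ← R2 + (1/4)·R1: [0, 15/2, 3/4, -9/4]
R3 ← R3 + (1/3)·R1: [0, 0, 0, 0]
R4 ← R4 + (1/6)·R1: [0, -5, -1/2, 3/2]
R5 ← R5 + (5/12)·R1: [0, 5/2, 1/4, -3/4]
R4 ← R4 + (2/3)·R2: [0, 0, 0, 0]
R5 ← R5 − (1/3)·R2: [0, 0, 0, 0]
2 pivots among 4 columns.
Only 2 < 4 pivot columns, so the columns are linearly dependent.

no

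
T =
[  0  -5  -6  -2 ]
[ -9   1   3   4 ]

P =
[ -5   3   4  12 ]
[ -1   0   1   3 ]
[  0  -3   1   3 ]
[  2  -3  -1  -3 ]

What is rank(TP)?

First compute TP:
[[  1,  24,  -9, -27],
 [ 52, -48, -36, -108]]
Now row reduce the product.
R2 ← R2 − (52)·R1: [0, -1296, 432, 1296]
2 nonzero rows, so rank(TP) = 2.

2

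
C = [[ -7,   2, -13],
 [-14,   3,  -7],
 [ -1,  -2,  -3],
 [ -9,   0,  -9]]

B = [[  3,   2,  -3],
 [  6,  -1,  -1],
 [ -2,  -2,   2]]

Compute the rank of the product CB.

First compute CB:
[[ 17,  10,  -7],
 [-10, -17,  25],
 [ -9,   6,  -1],
 [ -9,   0,   9]]
Now row reduce the product.
R2 ← R2 + (10/17)·R1: [0, -189/17, 355/17]
R3 ← R3 + (9/17)·R1: [0, 192/17, -80/17]
R4 ← R4 + (9/17)·R1: [0, 90/17, 90/17]
R3 ← R3 + (64/63)·R2: [0, 0, 1040/63]
R4 ← R4 + (10/21)·R2: [0, 0, 320/21]
R4 ← R4 − (12/13)·R3: [0, 0, 0]
3 nonzero rows, so rank(CB) = 3.

3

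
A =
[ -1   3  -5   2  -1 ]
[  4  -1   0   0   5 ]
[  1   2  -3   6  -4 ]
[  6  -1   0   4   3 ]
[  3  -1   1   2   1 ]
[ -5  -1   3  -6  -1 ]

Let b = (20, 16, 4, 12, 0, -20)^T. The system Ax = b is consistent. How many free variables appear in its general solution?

Row reduce the augmented matrix [A | b].
R2 ← R2 + (4)·R1: [0, 11, -20, 8, 1, 96]
R3 ← R3 + R1: [0, 5, -8, 8, -5, 24]
R4 ← R4 + (6)·R1: [0, 17, -30, 16, -3, 132]
R5 ← R5 + (3)·R1: [0, 8, -14, 8, -2, 60]
R6 ← R6 − (5)·R1: [0, -16, 28, -16, 4, -120]
R3 ← R3 − (5/11)·R2: [0, 0, 12/11, 48/11, -60/11, -216/11]
R4 ← R4 − (17/11)·R2: [0, 0, 10/11, 40/11, -50/11, -180/11]
R5 ← R5 − (8/11)·R2: [0, 0, 6/11, 24/11, -30/11, -108/11]
R6 ← R6 + (16/11)·R2: [0, 0, -12/11, -48/11, 60/11, 216/11]
R4 ← R4 − (5/6)·R3: [0, 0, 0, 0, 0, 0]
R5 ← R5 − (1/2)·R3: [0, 0, 0, 0, 0, 0]
R6 ← R6 + R3: [0, 0, 0, 0, 0, 0]
The echelon form has 3 nonzero rows, and every pivot lies in the first 5 columns, so rank(A) = rank([A|b]) = 3.
The system is consistent.
Free variables = (unknowns) − (rank) = 5 − 3 = 2.

2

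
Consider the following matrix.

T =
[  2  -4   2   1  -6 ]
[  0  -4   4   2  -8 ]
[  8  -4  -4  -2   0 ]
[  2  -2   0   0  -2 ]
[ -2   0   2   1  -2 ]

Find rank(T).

Row reduce to echelon form.
R3 ← R3 − (4)·R1: [0, 12, -12, -6, 24]
R4 ← R4 − R1: [0, 2, -2, -1, 4]
R5 ← R5 + R1: [0, -4, 4, 2, -8]
R3 ← R3 + (3)·R2: [0, 0, 0, 0, 0]
R4 ← R4 + (1/2)·R2: [0, 0, 0, 0, 0]
R5 ← R5 − R2: [0, 0, 0, 0, 0]
Echelon form has 2 nonzero rows, so rank(T) = 2.

2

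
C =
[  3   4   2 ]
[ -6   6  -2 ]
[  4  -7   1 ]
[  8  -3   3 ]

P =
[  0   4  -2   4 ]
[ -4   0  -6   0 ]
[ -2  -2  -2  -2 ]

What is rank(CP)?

First compute CP:
[[-20,   8, -34,   8],
 [-20, -20, -20, -20],
 [ 26,  14,  32,  14],
 [  6,  26,  -4,  26]]
Now row reduce the product.
R2 ← R2 − R1: [0, -28, 14, -28]
R3 ← R3 + (13/10)·R1: [0, 122/5, -61/5, 122/5]
R4 ← R4 + (3/10)·R1: [0, 142/5, -71/5, 142/5]
R3 ← R3 + (61/70)·R2: [0, 0, 0, 0]
R4 ← R4 + (71/70)·R2: [0, 0, 0, 0]
2 nonzero rows, so rank(CP) = 2.

2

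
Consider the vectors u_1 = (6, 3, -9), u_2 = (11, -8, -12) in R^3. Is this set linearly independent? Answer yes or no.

Form the matrix with these vectors as rows and row reduce.
R2 ← R2 − (11/6)·R1: [0, -27/2, 9/2]
2 nonzero rows, so the 2 vectors span a space of dimension 2.
Since 2 = 2, the vectors are linearly independent.

yes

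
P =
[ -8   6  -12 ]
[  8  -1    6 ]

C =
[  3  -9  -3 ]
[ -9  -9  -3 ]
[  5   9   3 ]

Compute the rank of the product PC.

2

First compute PC:
[[-138, -90, -30],
 [ 63,  -9,  -3]]
Now row reduce the product.
R2 ← R2 + (21/46)·R1: [0, -1152/23, -384/23]
2 nonzero rows, so rank(PC) = 2.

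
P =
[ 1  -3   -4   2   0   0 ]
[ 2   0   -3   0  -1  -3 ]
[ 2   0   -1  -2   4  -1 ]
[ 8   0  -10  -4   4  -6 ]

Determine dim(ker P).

Row reduce to echelon form.
R2 ← R2 − (2)·R1: [0, 6, 5, -4, -1, -3]
R3 ← R3 − (2)·R1: [0, 6, 7, -6, 4, -1]
R4 ← R4 − (8)·R1: [0, 24, 22, -20, 4, -6]
R3 ← R3 − R2: [0, 0, 2, -2, 5, 2]
R4 ← R4 − (4)·R2: [0, 0, 2, -4, 8, 6]
R4 ← R4 − R3: [0, 0, 0, -2, 3, 4]
4 nonzero rows, so rank(P) = 4.
P has 6 columns; by rank–nullity, nullity = 6 − 4 = 2.

2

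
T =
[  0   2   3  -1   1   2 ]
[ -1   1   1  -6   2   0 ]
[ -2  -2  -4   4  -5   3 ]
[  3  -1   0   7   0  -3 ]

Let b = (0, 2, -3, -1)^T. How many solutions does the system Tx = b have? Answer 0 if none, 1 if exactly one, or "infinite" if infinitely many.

Row reduce the augmented matrix [T | b].
Swap R1 ↔ R2
R3 ← R3 − (2)·R1: [0, -4, -6, 16, -9, 3, -7]
R4 ← R4 + (3)·R1: [0, 2, 3, -11, 6, -3, 5]
R3 ← R3 + (2)·R2: [0, 0, 0, 14, -7, 7, -7]
R4 ← R4 − R2: [0, 0, 0, -10, 5, -5, 5]
R4 ← R4 + (5/7)·R3: [0, 0, 0, 0, 0, 0, 0]
The echelon form has 3 nonzero rows, and every pivot lies in the first 6 columns, so rank(T) = rank([T|b]) = 3.
The system is consistent.
rank = 3 < 6 unknowns, so there are infinitely many solutions.

infinite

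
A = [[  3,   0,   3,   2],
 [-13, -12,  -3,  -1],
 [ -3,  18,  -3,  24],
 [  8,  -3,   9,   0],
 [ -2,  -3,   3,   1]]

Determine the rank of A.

4

Row reduce to echelon form.
R2 ← R2 + (13/3)·R1: [0, -12, 10, 23/3]
R3 ← R3 + R1: [0, 18, 0, 26]
R4 ← R4 − (8/3)·R1: [0, -3, 1, -16/3]
R5 ← R5 + (2/3)·R1: [0, -3, 5, 7/3]
R3 ← R3 + (3/2)·R2: [0, 0, 15, 75/2]
R4 ← R4 − (1/4)·R2: [0, 0, -3/2, -29/4]
R5 ← R5 − (1/4)·R2: [0, 0, 5/2, 5/12]
R4 ← R4 + (1/10)·R3: [0, 0, 0, -7/2]
R5 ← R5 − (1/6)·R3: [0, 0, 0, -35/6]
R5 ← R5 − (5/3)·R4: [0, 0, 0, 0]
Echelon form has 4 nonzero rows, so rank(A) = 4.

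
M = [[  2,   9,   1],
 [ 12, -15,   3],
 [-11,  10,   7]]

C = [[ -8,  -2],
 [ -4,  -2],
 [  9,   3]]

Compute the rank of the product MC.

First compute MC:
[[-43, -19],
 [ -9,  15],
 [111,  23]]
Now row reduce the product.
R2 ← R2 − (9/43)·R1: [0, 816/43]
R3 ← R3 + (111/43)·R1: [0, -1120/43]
R3 ← R3 + (70/51)·R2: [0, 0]
2 nonzero rows, so rank(MC) = 2.

2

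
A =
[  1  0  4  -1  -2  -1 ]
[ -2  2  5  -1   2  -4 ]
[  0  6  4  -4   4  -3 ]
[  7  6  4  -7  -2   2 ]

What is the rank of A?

3

Row reduce to echelon form.
R2 ← R2 + (2)·R1: [0, 2, 13, -3, -2, -6]
R4 ← R4 − (7)·R1: [0, 6, -24, 0, 12, 9]
R3 ← R3 − (3)·R2: [0, 0, -35, 5, 10, 15]
R4 ← R4 − (3)·R2: [0, 0, -63, 9, 18, 27]
R4 ← R4 − (9/5)·R3: [0, 0, 0, 0, 0, 0]
Echelon form has 3 nonzero rows, so rank(A) = 3.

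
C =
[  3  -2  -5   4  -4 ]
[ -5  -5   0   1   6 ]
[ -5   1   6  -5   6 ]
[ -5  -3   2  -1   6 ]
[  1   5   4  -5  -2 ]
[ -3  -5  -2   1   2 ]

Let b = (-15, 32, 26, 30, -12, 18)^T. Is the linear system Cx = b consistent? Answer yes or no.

yes

Row reduce the augmented matrix [C | b].
R2 ← R2 + (5/3)·R1: [0, -25/3, -25/3, 23/3, -2/3, 7]
R3 ← R3 + (5/3)·R1: [0, -7/3, -7/3, 5/3, -2/3, 1]
R4 ← R4 + (5/3)·R1: [0, -19/3, -19/3, 17/3, -2/3, 5]
R5 ← R5 − (1/3)·R1: [0, 17/3, 17/3, -19/3, -2/3, -7]
R6 ← R6 + R1: [0, -7, -7, 5, -2, 3]
R3 ← R3 − (7/25)·R2: [0, 0, 0, -12/25, -12/25, -24/25]
R4 ← R4 − (19/25)·R2: [0, 0, 0, -4/25, -4/25, -8/25]
R5 ← R5 + (17/25)·R2: [0, 0, 0, -28/25, -28/25, -56/25]
R6 ← R6 − (21/25)·R2: [0, 0, 0, -36/25, -36/25, -72/25]
R4 ← R4 − (1/3)·R3: [0, 0, 0, 0, 0, 0]
R5 ← R5 − (7/3)·R3: [0, 0, 0, 0, 0, 0]
R6 ← R6 − (3)·R3: [0, 0, 0, 0, 0, 0]
The echelon form has 3 nonzero rows, and every pivot lies in the first 5 columns, so rank(C) = rank([C|b]) = 3.
The system is consistent.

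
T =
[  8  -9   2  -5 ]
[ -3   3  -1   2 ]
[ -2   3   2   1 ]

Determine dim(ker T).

Row reduce to echelon form.
R2 ← R2 + (3/8)·R1: [0, -3/8, -1/4, 1/8]
R3 ← R3 + (1/4)·R1: [0, 3/4, 5/2, -1/4]
R3 ← R3 + (2)·R2: [0, 0, 2, 0]
3 nonzero rows, so rank(T) = 3.
T has 4 columns; by rank–nullity, nullity = 4 − 3 = 1.

1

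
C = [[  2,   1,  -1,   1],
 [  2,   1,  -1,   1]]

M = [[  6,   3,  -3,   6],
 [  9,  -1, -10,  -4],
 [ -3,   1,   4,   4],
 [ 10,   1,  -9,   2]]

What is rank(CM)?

1

First compute CM:
[[ 34,   5, -29,   6],
 [ 34,   5, -29,   6]]
Now row reduce the product.
R2 ← R2 − R1: [0, 0, 0, 0]
1 nonzero row, so rank(CM) = 1.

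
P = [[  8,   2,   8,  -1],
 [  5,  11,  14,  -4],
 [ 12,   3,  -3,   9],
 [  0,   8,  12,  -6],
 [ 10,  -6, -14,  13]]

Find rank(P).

3

Row reduce to echelon form.
R2 ← R2 − (5/8)·R1: [0, 39/4, 9, -27/8]
R3 ← R3 − (3/2)·R1: [0, 0, -15, 21/2]
R5 ← R5 − (5/4)·R1: [0, -17/2, -24, 57/4]
R4 ← R4 − (32/39)·R2: [0, 0, 60/13, -42/13]
R5 ← R5 + (34/39)·R2: [0, 0, -210/13, 147/13]
R4 ← R4 + (4/13)·R3: [0, 0, 0, 0]
R5 ← R5 − (14/13)·R3: [0, 0, 0, 0]
Echelon form has 3 nonzero rows, so rank(P) = 3.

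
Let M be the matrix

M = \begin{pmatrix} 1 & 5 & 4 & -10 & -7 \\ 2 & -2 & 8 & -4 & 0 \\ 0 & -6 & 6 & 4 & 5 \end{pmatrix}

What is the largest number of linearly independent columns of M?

Row reduce to echelon form.
R2 ← R2 − (2)·R1: [0, -12, 0, 16, 14]
R3 ← R3 − (1/2)·R2: [0, 0, 6, -4, -2]
Echelon form has 3 nonzero rows, so rank(M) = 3.
The rank gives the maximum number of linearly independent columns: 3.

3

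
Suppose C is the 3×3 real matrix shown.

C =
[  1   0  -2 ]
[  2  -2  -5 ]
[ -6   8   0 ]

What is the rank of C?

3

Row reduce to echelon form.
R2 ← R2 − (2)·R1: [0, -2, -1]
R3 ← R3 + (6)·R1: [0, 8, -12]
R3 ← R3 + (4)·R2: [0, 0, -16]
Echelon form has 3 nonzero rows, so rank(C) = 3.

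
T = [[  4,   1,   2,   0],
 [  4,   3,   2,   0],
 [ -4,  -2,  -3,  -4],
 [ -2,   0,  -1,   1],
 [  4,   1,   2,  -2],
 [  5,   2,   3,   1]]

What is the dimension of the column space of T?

4

Row reduce to echelon form.
R2 ← R2 − R1: [0, 2, 0, 0]
R3 ← R3 + R1: [0, -1, -1, -4]
R4 ← R4 + (1/2)·R1: [0, 1/2, 0, 1]
R5 ← R5 − R1: [0, 0, 0, -2]
R6 ← R6 − (5/4)·R1: [0, 3/4, 1/2, 1]
R3 ← R3 + (1/2)·R2: [0, 0, -1, -4]
R4 ← R4 − (1/4)·R2: [0, 0, 0, 1]
R6 ← R6 − (3/8)·R2: [0, 0, 1/2, 1]
R6 ← R6 + (1/2)·R3: [0, 0, 0, -1]
R5 ← R5 + (2)·R4: [0, 0, 0, 0]
R6 ← R6 + R4: [0, 0, 0, 0]
Echelon form has 4 nonzero rows, so rank(T) = 4.
The column space has dimension equal to the rank: 4.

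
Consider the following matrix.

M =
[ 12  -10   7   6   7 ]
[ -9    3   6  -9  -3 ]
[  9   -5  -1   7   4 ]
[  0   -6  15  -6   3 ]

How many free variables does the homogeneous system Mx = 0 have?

3

Row reduce to echelon form.
R2 ← R2 + (3/4)·R1: [0, -9/2, 45/4, -9/2, 9/4]
R3 ← R3 − (3/4)·R1: [0, 5/2, -25/4, 5/2, -5/4]
R3 ← R3 + (5/9)·R2: [0, 0, 0, 0, 0]
R4 ← R4 − (4/3)·R2: [0, 0, 0, 0, 0]
2 nonzero rows, so rank(M) = 2.
M has 5 columns; by rank–nullity, nullity = 5 − 2 = 3.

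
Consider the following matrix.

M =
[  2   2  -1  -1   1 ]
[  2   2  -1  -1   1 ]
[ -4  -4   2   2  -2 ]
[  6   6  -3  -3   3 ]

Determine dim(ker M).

4

Row reduce to echelon form.
R2 ← R2 − R1: [0, 0, 0, 0, 0]
R3 ← R3 + (2)·R1: [0, 0, 0, 0, 0]
R4 ← R4 − (3)·R1: [0, 0, 0, 0, 0]
1 nonzero row, so rank(M) = 1.
M has 5 columns; by rank–nullity, nullity = 5 − 1 = 4.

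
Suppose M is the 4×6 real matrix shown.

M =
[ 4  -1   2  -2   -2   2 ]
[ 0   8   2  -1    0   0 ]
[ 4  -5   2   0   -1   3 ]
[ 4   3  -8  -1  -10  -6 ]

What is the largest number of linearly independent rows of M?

Row reduce to echelon form.
R3 ← R3 − R1: [0, -4, 0, 2, 1, 1]
R4 ← R4 − R1: [0, 4, -10, 1, -8, -8]
R3 ← R3 + (1/2)·R2: [0, 0, 1, 3/2, 1, 1]
R4 ← R4 − (1/2)·R2: [0, 0, -11, 3/2, -8, -8]
R4 ← R4 + (11)·R3: [0, 0, 0, 18, 3, 3]
Echelon form has 4 nonzero rows, so rank(M) = 4.
The rank gives the maximum number of linearly independent rows: 4.

4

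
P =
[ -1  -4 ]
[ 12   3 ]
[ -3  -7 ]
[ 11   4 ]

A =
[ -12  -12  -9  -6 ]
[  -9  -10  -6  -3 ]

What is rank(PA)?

2

First compute PA:
[[ 48,  52,  33,  18],
 [-171, -174, -126, -81],
 [ 99, 106,  69,  39],
 [-168, -172, -123, -78]]
Now row reduce the product.
R2 ← R2 + (57/16)·R1: [0, 45/4, -135/16, -135/8]
R3 ← R3 − (33/16)·R1: [0, -5/4, 15/16, 15/8]
R4 ← R4 + (7/2)·R1: [0, 10, -15/2, -15]
R3 ← R3 + (1/9)·R2: [0, 0, 0, 0]
R4 ← R4 − (8/9)·R2: [0, 0, 0, 0]
2 nonzero rows, so rank(PA) = 2.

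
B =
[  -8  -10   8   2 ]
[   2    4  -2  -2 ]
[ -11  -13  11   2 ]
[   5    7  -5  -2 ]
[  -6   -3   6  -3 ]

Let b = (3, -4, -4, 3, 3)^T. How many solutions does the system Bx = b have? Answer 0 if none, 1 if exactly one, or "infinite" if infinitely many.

0

Row reduce the augmented matrix [B | b].
R2 ← R2 + (1/4)·R1: [0, 3/2, 0, -3/2, -13/4]
R3 ← R3 − (11/8)·R1: [0, 3/4, 0, -3/4, -65/8]
R4 ← R4 + (5/8)·R1: [0, 3/4, 0, -3/4, 39/8]
R5 ← R5 − (3/4)·R1: [0, 9/2, 0, -9/2, 3/4]
R3 ← R3 − (1/2)·R2: [0, 0, 0, 0, -13/2]
R4 ← R4 − (1/2)·R2: [0, 0, 0, 0, 13/2]
R5 ← R5 − (3)·R2: [0, 0, 0, 0, 21/2]
R4 ← R4 + R3: [0, 0, 0, 0, 0]
R5 ← R5 + (21/13)·R3: [0, 0, 0, 0, 0]
The echelon form has 3 nonzero rows; the last pivot sits in the augmented column, so rank(B) = 2 but rank([B|b]) = 3.
Since the ranks differ, the system is inconsistent.
It has no solutions.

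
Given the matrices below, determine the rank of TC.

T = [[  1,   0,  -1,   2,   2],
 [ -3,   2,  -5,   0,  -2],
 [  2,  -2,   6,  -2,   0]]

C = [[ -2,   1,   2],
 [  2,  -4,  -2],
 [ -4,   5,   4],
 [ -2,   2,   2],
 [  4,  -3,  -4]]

First compute TC:
[[  6,  -6,  -6],
 [ 22, -30, -22],
 [-28,  36,  28]]
Now row reduce the product.
R2 ← R2 − (11/3)·R1: [0, -8, 0]
R3 ← R3 + (14/3)·R1: [0, 8, 0]
R3 ← R3 + R2: [0, 0, 0]
2 nonzero rows, so rank(TC) = 2.

2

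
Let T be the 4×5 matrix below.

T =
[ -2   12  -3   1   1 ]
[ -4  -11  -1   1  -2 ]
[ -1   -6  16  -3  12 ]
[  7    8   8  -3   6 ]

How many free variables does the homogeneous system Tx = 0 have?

Row reduce to echelon form.
R2 ← R2 − (2)·R1: [0, -35, 5, -1, -4]
R3 ← R3 − (1/2)·R1: [0, -12, 35/2, -7/2, 23/2]
R4 ← R4 + (7/2)·R1: [0, 50, -5/2, 1/2, 19/2]
R3 ← R3 − (12/35)·R2: [0, 0, 221/14, -221/70, 901/70]
R4 ← R4 + (10/7)·R2: [0, 0, 65/14, -13/14, 53/14]
R4 ← R4 − (5/17)·R3: [0, 0, 0, 0, 0]
3 nonzero rows, so rank(T) = 3.
T has 5 columns; by rank–nullity, nullity = 5 − 3 = 2.

2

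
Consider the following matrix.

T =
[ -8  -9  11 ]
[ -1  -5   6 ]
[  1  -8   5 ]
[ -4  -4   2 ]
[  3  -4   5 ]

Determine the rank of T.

3

Row reduce to echelon form.
R2 ← R2 − (1/8)·R1: [0, -31/8, 37/8]
R3 ← R3 + (1/8)·R1: [0, -73/8, 51/8]
R4 ← R4 − (1/2)·R1: [0, 1/2, -7/2]
R5 ← R5 + (3/8)·R1: [0, -59/8, 73/8]
R3 ← R3 − (73/31)·R2: [0, 0, -140/31]
R4 ← R4 + (4/31)·R2: [0, 0, -90/31]
R5 ← R5 − (59/31)·R2: [0, 0, 10/31]
R4 ← R4 − (9/14)·R3: [0, 0, 0]
R5 ← R5 + (1/14)·R3: [0, 0, 0]
Echelon form has 3 nonzero rows, so rank(T) = 3.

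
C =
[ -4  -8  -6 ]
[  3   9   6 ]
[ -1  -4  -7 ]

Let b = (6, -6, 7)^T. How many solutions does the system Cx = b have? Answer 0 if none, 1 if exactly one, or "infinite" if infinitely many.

Row reduce the augmented matrix [C | b].
R2 ← R2 + (3/4)·R1: [0, 3, 3/2, -3/2]
R3 ← R3 − (1/4)·R1: [0, -2, -11/2, 11/2]
R3 ← R3 + (2/3)·R2: [0, 0, -9/2, 9/2]
The echelon form has 3 nonzero rows, and every pivot lies in the first 3 columns, so rank(C) = rank([C|b]) = 3.
The system is consistent.
rank = 3 = number of unknowns, so the solution is unique.

1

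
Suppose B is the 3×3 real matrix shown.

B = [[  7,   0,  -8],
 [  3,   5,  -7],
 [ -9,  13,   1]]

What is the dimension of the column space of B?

Row reduce to echelon form.
R2 ← R2 − (3/7)·R1: [0, 5, -25/7]
R3 ← R3 + (9/7)·R1: [0, 13, -65/7]
R3 ← R3 − (13/5)·R2: [0, 0, 0]
Echelon form has 2 nonzero rows, so rank(B) = 2.
The column space has dimension equal to the rank: 2.

2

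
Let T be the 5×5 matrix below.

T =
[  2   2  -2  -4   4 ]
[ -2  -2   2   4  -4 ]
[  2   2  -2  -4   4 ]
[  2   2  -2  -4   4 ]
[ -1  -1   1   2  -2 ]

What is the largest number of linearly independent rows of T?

Row reduce to echelon form.
R2 ← R2 + R1: [0, 0, 0, 0, 0]
R3 ← R3 − R1: [0, 0, 0, 0, 0]
R4 ← R4 − R1: [0, 0, 0, 0, 0]
R5 ← R5 + (1/2)·R1: [0, 0, 0, 0, 0]
Echelon form has 1 nonzero row, so rank(T) = 1.
The rank gives the maximum number of linearly independent rows: 1.

1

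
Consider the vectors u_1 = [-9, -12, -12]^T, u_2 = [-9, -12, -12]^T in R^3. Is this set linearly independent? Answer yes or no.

Form the matrix with these vectors as rows and row reduce.
R2 ← R2 − R1: [0, 0, 0]
1 nonzero row, so the 2 vectors span a space of dimension 1.
Since 1 < 2, the vectors are linearly dependent.

no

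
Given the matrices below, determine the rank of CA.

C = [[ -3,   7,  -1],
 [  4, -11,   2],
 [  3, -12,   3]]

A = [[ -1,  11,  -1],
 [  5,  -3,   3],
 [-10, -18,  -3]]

First compute CA:
[[ 48, -36,  27],
 [-79,  41, -43],
 [-93,  15, -48]]
Now row reduce the product.
R2 ← R2 + (79/48)·R1: [0, -73/4, 23/16]
R3 ← R3 + (31/16)·R1: [0, -219/4, 69/16]
R3 ← R3 − (3)·R2: [0, 0, 0]
2 nonzero rows, so rank(CA) = 2.

2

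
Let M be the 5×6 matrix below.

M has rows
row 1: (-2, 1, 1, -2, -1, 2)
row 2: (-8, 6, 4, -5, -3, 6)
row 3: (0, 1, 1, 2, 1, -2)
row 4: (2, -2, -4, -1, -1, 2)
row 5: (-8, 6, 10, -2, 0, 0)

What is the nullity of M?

3

Row reduce to echelon form.
R2 ← R2 − (4)·R1: [0, 2, 0, 3, 1, -2]
R4 ← R4 + R1: [0, -1, -3, -3, -2, 4]
R5 ← R5 − (4)·R1: [0, 2, 6, 6, 4, -8]
R3 ← R3 − (1/2)·R2: [0, 0, 1, 1/2, 1/2, -1]
R4 ← R4 + (1/2)·R2: [0, 0, -3, -3/2, -3/2, 3]
R5 ← R5 − R2: [0, 0, 6, 3, 3, -6]
R4 ← R4 + (3)·R3: [0, 0, 0, 0, 0, 0]
R5 ← R5 − (6)·R3: [0, 0, 0, 0, 0, 0]
3 nonzero rows, so rank(M) = 3.
M has 6 columns; by rank–nullity, nullity = 6 − 3 = 3.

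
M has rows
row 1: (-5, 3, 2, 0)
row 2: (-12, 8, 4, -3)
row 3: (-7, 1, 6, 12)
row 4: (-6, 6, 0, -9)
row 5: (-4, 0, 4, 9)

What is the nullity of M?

Row reduce to echelon form.
R2 ← R2 − (12/5)·R1: [0, 4/5, -4/5, -3]
R3 ← R3 − (7/5)·R1: [0, -16/5, 16/5, 12]
R4 ← R4 − (6/5)·R1: [0, 12/5, -12/5, -9]
R5 ← R5 − (4/5)·R1: [0, -12/5, 12/5, 9]
R3 ← R3 + (4)·R2: [0, 0, 0, 0]
R4 ← R4 − (3)·R2: [0, 0, 0, 0]
R5 ← R5 + (3)·R2: [0, 0, 0, 0]
2 nonzero rows, so rank(M) = 2.
M has 4 columns; by rank–nullity, nullity = 4 − 2 = 2.

2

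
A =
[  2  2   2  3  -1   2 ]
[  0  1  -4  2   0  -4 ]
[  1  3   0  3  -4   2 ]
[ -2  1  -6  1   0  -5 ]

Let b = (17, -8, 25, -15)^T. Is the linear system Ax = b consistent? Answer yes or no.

Row reduce the augmented matrix [A | b].
R3 ← R3 − (1/2)·R1: [0, 2, -1, 3/2, -7/2, 1, 33/2]
R4 ← R4 + R1: [0, 3, -4, 4, -1, -3, 2]
R3 ← R3 − (2)·R2: [0, 0, 7, -5/2, -7/2, 9, 65/2]
R4 ← R4 − (3)·R2: [0, 0, 8, -2, -1, 9, 26]
R4 ← R4 − (8/7)·R3: [0, 0, 0, 6/7, 3, -9/7, -78/7]
The echelon form has 4 nonzero rows, and every pivot lies in the first 6 columns, so rank(A) = rank([A|b]) = 4.
The system is consistent.

yes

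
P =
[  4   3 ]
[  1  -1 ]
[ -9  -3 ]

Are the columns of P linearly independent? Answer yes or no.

yes

Row reduce P to echelon form.
R2 ← R2 − (1/4)·R1: [0, -7/4]
R3 ← R3 + (9/4)·R1: [0, 15/4]
R3 ← R3 + (15/7)·R2: [0, 0]
2 pivots among 2 columns.
Every column is a pivot column, so the columns are linearly independent.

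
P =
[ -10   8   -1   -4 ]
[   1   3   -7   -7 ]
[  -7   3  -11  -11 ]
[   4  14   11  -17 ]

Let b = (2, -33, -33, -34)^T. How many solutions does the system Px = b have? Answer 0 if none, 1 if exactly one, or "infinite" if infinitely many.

1

Row reduce the augmented matrix [P | b].
R2 ← R2 + (1/10)·R1: [0, 19/5, -71/10, -37/5, -164/5]
R3 ← R3 − (7/10)·R1: [0, -13/5, -103/10, -41/5, -172/5]
R4 ← R4 + (2/5)·R1: [0, 86/5, 53/5, -93/5, -166/5]
R3 ← R3 + (13/19)·R2: [0, 0, -288/19, -252/19, -1080/19]
R4 ← R4 − (86/19)·R2: [0, 0, 812/19, 283/19, 2190/19]
R4 ← R4 + (203/72)·R3: [0, 0, 0, -45/2, -45]
The echelon form has 4 nonzero rows, and every pivot lies in the first 4 columns, so rank(P) = rank([P|b]) = 4.
The system is consistent.
rank = 4 = number of unknowns, so the solution is unique.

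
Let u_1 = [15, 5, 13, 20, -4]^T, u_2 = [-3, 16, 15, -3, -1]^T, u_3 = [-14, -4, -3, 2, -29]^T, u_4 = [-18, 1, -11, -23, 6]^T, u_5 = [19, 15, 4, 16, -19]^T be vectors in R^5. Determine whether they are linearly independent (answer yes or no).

Form the matrix with these vectors as rows and row reduce.
R2 ← R2 + (1/5)·R1: [0, 17, 88/5, 1, -9/5]
R3 ← R3 + (14/15)·R1: [0, 2/3, 137/15, 62/3, -491/15]
R4 ← R4 + (6/5)·R1: [0, 7, 23/5, 1, 6/5]
R5 ← R5 − (19/15)·R1: [0, 26/3, -187/15, -28/3, -209/15]
R3 ← R3 − (2/51)·R2: [0, 0, 2153/255, 1052/51, -8329/255]
R4 ← R4 − (7/17)·R2: [0, 0, -45/17, 10/17, 33/17]
R5 ← R5 − (26/51)·R2: [0, 0, -5467/255, -502/51, -3319/255]
R4 ← R4 + (675/2153)·R3: [0, 0, 0, 15190/2153, -17868/2153]
R5 ← R5 + (5467/2153)·R3: [0, 0, 0, 91578/2153, -206590/2153]
R5 ← R5 − (45789/7595)·R4: [0, 0, 0, 0, -348766/7595]
5 nonzero rows, so the 5 vectors span a space of dimension 5.
Since 5 = 5, the vectors are linearly independent.

yes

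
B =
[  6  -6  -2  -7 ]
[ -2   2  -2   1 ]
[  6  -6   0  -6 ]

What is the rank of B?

Row reduce to echelon form.
R2 ← R2 + (1/3)·R1: [0, 0, -8/3, -4/3]
R3 ← R3 − R1: [0, 0, 2, 1]
R3 ← R3 + (3/4)·R2: [0, 0, 0, 0]
Echelon form has 2 nonzero rows, so rank(B) = 2.

2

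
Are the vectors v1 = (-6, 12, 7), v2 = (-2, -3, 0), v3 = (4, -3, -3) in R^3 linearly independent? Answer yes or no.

no

Form the matrix with these vectors as rows and row reduce.
R2 ← R2 − (1/3)·R1: [0, -7, -7/3]
R3 ← R3 + (2/3)·R1: [0, 5, 5/3]
R3 ← R3 + (5/7)·R2: [0, 0, 0]
2 nonzero rows, so the 3 vectors span a space of dimension 2.
Since 2 < 3, the vectors are linearly dependent.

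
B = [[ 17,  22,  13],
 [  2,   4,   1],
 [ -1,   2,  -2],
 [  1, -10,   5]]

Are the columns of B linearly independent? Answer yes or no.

Row reduce B to echelon form.
R2 ← R2 − (2/17)·R1: [0, 24/17, -9/17]
R3 ← R3 + (1/17)·R1: [0, 56/17, -21/17]
R4 ← R4 − (1/17)·R1: [0, -192/17, 72/17]
R3 ← R3 − (7/3)·R2: [0, 0, 0]
R4 ← R4 + (8)·R2: [0, 0, 0]
2 pivots among 3 columns.
Only 2 < 3 pivot columns, so the columns are linearly dependent.

no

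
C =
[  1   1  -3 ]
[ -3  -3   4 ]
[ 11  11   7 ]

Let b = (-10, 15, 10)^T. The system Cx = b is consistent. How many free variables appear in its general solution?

Row reduce the augmented matrix [C | b].
R2 ← R2 + (3)·R1: [0, 0, -5, -15]
R3 ← R3 − (11)·R1: [0, 0, 40, 120]
R3 ← R3 + (8)·R2: [0, 0, 0, 0]
The echelon form has 2 nonzero rows, and every pivot lies in the first 3 columns, so rank(C) = rank([C|b]) = 2.
The system is consistent.
Free variables = (unknowns) − (rank) = 3 − 2 = 1.

1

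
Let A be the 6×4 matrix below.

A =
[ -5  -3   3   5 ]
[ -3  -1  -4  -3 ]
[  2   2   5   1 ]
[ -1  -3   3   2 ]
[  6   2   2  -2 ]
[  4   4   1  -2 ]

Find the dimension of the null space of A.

Row reduce to echelon form.
R2 ← R2 − (3/5)·R1: [0, 4/5, -29/5, -6]
R3 ← R3 + (2/5)·R1: [0, 4/5, 31/5, 3]
R4 ← R4 − (1/5)·R1: [0, -12/5, 12/5, 1]
R5 ← R5 + (6/5)·R1: [0, -8/5, 28/5, 4]
R6 ← R6 + (4/5)·R1: [0, 8/5, 17/5, 2]
R3 ← R3 − R2: [0, 0, 12, 9]
R4 ← R4 + (3)·R2: [0, 0, -15, -17]
R5 ← R5 + (2)·R2: [0, 0, -6, -8]
R6 ← R6 − (2)·R2: [0, 0, 15, 14]
R4 ← R4 + (5/4)·R3: [0, 0, 0, -23/4]
R5 ← R5 + (1/2)·R3: [0, 0, 0, -7/2]
R6 ← R6 − (5/4)·R3: [0, 0, 0, 11/4]
R5 ← R5 − (14/23)·R4: [0, 0, 0, 0]
R6 ← R6 + (11/23)·R4: [0, 0, 0, 0]
4 nonzero rows, so rank(A) = 4.
A has 4 columns; by rank–nullity, nullity = 4 − 4 = 0.

0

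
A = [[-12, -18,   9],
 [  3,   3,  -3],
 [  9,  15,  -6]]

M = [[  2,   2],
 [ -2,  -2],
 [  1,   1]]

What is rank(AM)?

1

First compute AM:
[[ 21,  21],
 [ -3,  -3],
 [-18, -18]]
Now row reduce the product.
R2 ← R2 + (1/7)·R1: [0, 0]
R3 ← R3 + (6/7)·R1: [0, 0]
1 nonzero row, so rank(AM) = 1.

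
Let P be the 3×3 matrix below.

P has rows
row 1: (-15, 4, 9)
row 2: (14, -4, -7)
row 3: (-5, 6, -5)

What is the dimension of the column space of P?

3

Row reduce to echelon form.
R2 ← R2 + (14/15)·R1: [0, -4/15, 7/5]
R3 ← R3 − (1/3)·R1: [0, 14/3, -8]
R3 ← R3 + (35/2)·R2: [0, 0, 33/2]
Echelon form has 3 nonzero rows, so rank(P) = 3.
The column space has dimension equal to the rank: 3.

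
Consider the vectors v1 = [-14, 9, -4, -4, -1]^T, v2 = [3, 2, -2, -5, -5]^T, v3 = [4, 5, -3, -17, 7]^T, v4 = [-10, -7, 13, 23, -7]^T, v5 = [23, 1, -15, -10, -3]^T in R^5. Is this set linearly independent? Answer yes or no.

Form the matrix with these vectors as rows and row reduce.
R2 ← R2 + (3/14)·R1: [0, 55/14, -20/7, -41/7, -73/14]
R3 ← R3 + (2/7)·R1: [0, 53/7, -29/7, -127/7, 47/7]
R4 ← R4 − (5/7)·R1: [0, -94/7, 111/7, 181/7, -44/7]
R5 ← R5 + (23/14)·R1: [0, 221/14, -151/7, -116/7, -65/14]
R3 ← R3 − (106/55)·R2: [0, 0, 15/11, -377/55, 922/55]
R4 ← R4 + (188/55)·R2: [0, 0, 67/11, 321/55, -1326/55]
R5 ← R5 − (221/55)·R2: [0, 0, -111/11, 383/55, 897/55]
R4 ← R4 − (67/15)·R3: [0, 0, 0, 2734/75, -7424/75]
R5 ← R5 + (37/5)·R3: [0, 0, 0, -1094/25, 3509/25]
R5 ← R5 + (1641/1367)·R4: [0, 0, 0, 0, 29435/1367]
5 nonzero rows, so the 5 vectors span a space of dimension 5.
Since 5 = 5, the vectors are linearly independent.

yes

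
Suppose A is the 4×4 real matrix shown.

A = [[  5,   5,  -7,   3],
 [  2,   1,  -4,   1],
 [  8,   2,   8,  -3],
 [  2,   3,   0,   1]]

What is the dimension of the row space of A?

Row reduce to echelon form.
R2 ← R2 − (2/5)·R1: [0, -1, -6/5, -1/5]
R3 ← R3 − (8/5)·R1: [0, -6, 96/5, -39/5]
R4 ← R4 − (2/5)·R1: [0, 1, 14/5, -1/5]
R3 ← R3 − (6)·R2: [0, 0, 132/5, -33/5]
R4 ← R4 + R2: [0, 0, 8/5, -2/5]
R4 ← R4 − (2/33)·R3: [0, 0, 0, 0]
Echelon form has 3 nonzero rows, so rank(A) = 3.
The row space has dimension equal to the rank: 3.

3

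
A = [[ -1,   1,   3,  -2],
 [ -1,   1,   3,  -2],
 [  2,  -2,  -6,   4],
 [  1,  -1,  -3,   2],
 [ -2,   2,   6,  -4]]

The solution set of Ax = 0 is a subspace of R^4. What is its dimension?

Row reduce to echelon form.
R2 ← R2 − R1: [0, 0, 0, 0]
R3 ← R3 + (2)·R1: [0, 0, 0, 0]
R4 ← R4 + R1: [0, 0, 0, 0]
R5 ← R5 − (2)·R1: [0, 0, 0, 0]
1 nonzero row, so rank(A) = 1.
A has 4 columns; by rank–nullity, nullity = 4 − 1 = 3.

3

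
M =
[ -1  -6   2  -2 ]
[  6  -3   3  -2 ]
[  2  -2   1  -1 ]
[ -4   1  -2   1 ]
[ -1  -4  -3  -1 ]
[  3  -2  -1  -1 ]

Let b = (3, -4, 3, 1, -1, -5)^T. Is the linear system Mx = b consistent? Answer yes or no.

Row reduce the augmented matrix [M | b].
R2 ← R2 + (6)·R1: [0, -39, 15, -14, 14]
R3 ← R3 + (2)·R1: [0, -14, 5, -5, 9]
R4 ← R4 − (4)·R1: [0, 25, -10, 9, -11]
R5 ← R5 − R1: [0, 2, -5, 1, -4]
R6 ← R6 + (3)·R1: [0, -20, 5, -7, 4]
R3 ← R3 − (14/39)·R2: [0, 0, -5/13, 1/39, 155/39]
R4 ← R4 + (25/39)·R2: [0, 0, -5/13, 1/39, -79/39]
R5 ← R5 + (2/39)·R2: [0, 0, -55/13, 11/39, -128/39]
R6 ← R6 − (20/39)·R2: [0, 0, -35/13, 7/39, -124/39]
R4 ← R4 − R3: [0, 0, 0, 0, -6]
R5 ← R5 − (11)·R3: [0, 0, 0, 0, -47]
R6 ← R6 − (7)·R3: [0, 0, 0, 0, -31]
R5 ← R5 − (47/6)·R4: [0, 0, 0, 0, 0]
R6 ← R6 − (31/6)·R4: [0, 0, 0, 0, 0]
The echelon form has 4 nonzero rows; the last pivot sits in the augmented column, so rank(M) = 3 but rank([M|b]) = 4.
Since the ranks differ, the system is inconsistent.

no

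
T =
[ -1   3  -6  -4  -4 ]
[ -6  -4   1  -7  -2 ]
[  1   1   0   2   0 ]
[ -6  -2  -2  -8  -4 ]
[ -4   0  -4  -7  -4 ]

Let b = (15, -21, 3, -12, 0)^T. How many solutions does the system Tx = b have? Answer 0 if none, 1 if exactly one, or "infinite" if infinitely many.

Row reduce the augmented matrix [T | b].
R2 ← R2 − (6)·R1: [0, -22, 37, 17, 22, -111]
R3 ← R3 + R1: [0, 4, -6, -2, -4, 18]
R4 ← R4 − (6)·R1: [0, -20, 34, 16, 20, -102]
R5 ← R5 − (4)·R1: [0, -12, 20, 9, 12, -60]
R3 ← R3 + (2/11)·R2: [0, 0, 8/11, 12/11, 0, -24/11]
R4 ← R4 − (10/11)·R2: [0, 0, 4/11, 6/11, 0, -12/11]
R5 ← R5 − (6/11)·R2: [0, 0, -2/11, -3/11, 0, 6/11]
R4 ← R4 − (1/2)·R3: [0, 0, 0, 0, 0, 0]
R5 ← R5 + (1/4)·R3: [0, 0, 0, 0, 0, 0]
The echelon form has 3 nonzero rows, and every pivot lies in the first 5 columns, so rank(T) = rank([T|b]) = 3.
The system is consistent.
rank = 3 < 5 unknowns, so there are infinitely many solutions.

infinite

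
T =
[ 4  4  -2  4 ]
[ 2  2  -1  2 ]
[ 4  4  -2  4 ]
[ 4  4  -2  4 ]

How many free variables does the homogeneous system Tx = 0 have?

Row reduce to echelon form.
R2 ← R2 − (1/2)·R1: [0, 0, 0, 0]
R3 ← R3 − R1: [0, 0, 0, 0]
R4 ← R4 − R1: [0, 0, 0, 0]
1 nonzero row, so rank(T) = 1.
T has 4 columns; by rank–nullity, nullity = 4 − 1 = 3.

3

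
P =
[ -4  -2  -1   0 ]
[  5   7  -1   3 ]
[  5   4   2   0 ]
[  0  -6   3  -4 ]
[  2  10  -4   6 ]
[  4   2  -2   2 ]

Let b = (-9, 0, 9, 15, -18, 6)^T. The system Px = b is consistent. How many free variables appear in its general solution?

1

Row reduce the augmented matrix [P | b].
R2 ← R2 + (5/4)·R1: [0, 9/2, -9/4, 3, -45/4]
R3 ← R3 + (5/4)·R1: [0, 3/2, 3/4, 0, -9/4]
R5 ← R5 + (1/2)·R1: [0, 9, -9/2, 6, -45/2]
R6 ← R6 + R1: [0, 0, -3, 2, -3]
R3 ← R3 − (1/3)·R2: [0, 0, 3/2, -1, 3/2]
R4 ← R4 + (4/3)·R2: [0, 0, 0, 0, 0]
R5 ← R5 − (2)·R2: [0, 0, 0, 0, 0]
R6 ← R6 + (2)·R3: [0, 0, 0, 0, 0]
The echelon form has 3 nonzero rows, and every pivot lies in the first 4 columns, so rank(P) = rank([P|b]) = 3.
The system is consistent.
Free variables = (unknowns) − (rank) = 4 − 3 = 1.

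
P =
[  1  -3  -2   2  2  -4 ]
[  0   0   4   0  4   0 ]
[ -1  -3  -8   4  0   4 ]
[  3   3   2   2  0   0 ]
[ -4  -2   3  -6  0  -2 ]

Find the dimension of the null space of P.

Row reduce to echelon form.
R3 ← R3 + R1: [0, -6, -10, 6, 2, 0]
R4 ← R4 − (3)·R1: [0, 12, 8, -4, -6, 12]
R5 ← R5 + (4)·R1: [0, -14, -5, 2, 8, -18]
Swap R2 ↔ R3
R4 ← R4 + (2)·R2: [0, 0, -12, 8, -2, 12]
R5 ← R5 − (7/3)·R2: [0, 0, 55/3, -12, 10/3, -18]
R4 ← R4 + (3)·R3: [0, 0, 0, 8, 10, 12]
R5 ← R5 − (55/12)·R3: [0, 0, 0, -12, -15, -18]
R5 ← R5 + (3/2)·R4: [0, 0, 0, 0, 0, 0]
4 nonzero rows, so rank(P) = 4.
P has 6 columns; by rank–nullity, nullity = 6 − 4 = 2.

2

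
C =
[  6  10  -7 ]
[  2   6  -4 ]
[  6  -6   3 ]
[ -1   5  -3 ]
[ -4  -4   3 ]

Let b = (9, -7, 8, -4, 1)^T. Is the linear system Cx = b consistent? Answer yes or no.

Row reduce the augmented matrix [C | b].
R2 ← R2 − (1/3)·R1: [0, 8/3, -5/3, -10]
R3 ← R3 − R1: [0, -16, 10, -1]
R4 ← R4 + (1/6)·R1: [0, 20/3, -25/6, -5/2]
R5 ← R5 + (2/3)·R1: [0, 8/3, -5/3, 7]
R3 ← R3 + (6)·R2: [0, 0, 0, -61]
R4 ← R4 − (5/2)·R2: [0, 0, 0, 45/2]
R5 ← R5 − R2: [0, 0, 0, 17]
R4 ← R4 + (45/122)·R3: [0, 0, 0, 0]
R5 ← R5 + (17/61)·R3: [0, 0, 0, 0]
The echelon form has 3 nonzero rows; the last pivot sits in the augmented column, so rank(C) = 2 but rank([C|b]) = 3.
Since the ranks differ, the system is inconsistent.

no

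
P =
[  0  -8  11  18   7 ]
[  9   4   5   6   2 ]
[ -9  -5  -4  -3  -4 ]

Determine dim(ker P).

2

Row reduce to echelon form.
Swap R1 ↔ R2
R3 ← R3 + R1: [0, -1, 1, 3, -2]
R3 ← R3 − (1/8)·R2: [0, 0, -3/8, 3/4, -23/8]
3 nonzero rows, so rank(P) = 3.
P has 5 columns; by rank–nullity, nullity = 5 − 3 = 2.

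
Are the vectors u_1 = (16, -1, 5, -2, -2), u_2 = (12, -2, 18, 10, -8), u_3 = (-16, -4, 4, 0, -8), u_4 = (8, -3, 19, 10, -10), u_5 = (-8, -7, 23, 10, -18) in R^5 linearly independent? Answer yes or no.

no

Form the matrix with these vectors as rows and row reduce.
R2 ← R2 − (3/4)·R1: [0, -5/4, 57/4, 23/2, -13/2]
R3 ← R3 + R1: [0, -5, 9, -2, -10]
R4 ← R4 − (1/2)·R1: [0, -5/2, 33/2, 11, -9]
R5 ← R5 + (1/2)·R1: [0, -15/2, 51/2, 9, -19]
R3 ← R3 − (4)·R2: [0, 0, -48, -48, 16]
R4 ← R4 − (2)·R2: [0, 0, -12, -12, 4]
R5 ← R5 − (6)·R2: [0, 0, -60, -60, 20]
R4 ← R4 − (1/4)·R3: [0, 0, 0, 0, 0]
R5 ← R5 − (5/4)·R3: [0, 0, 0, 0, 0]
3 nonzero rows, so the 5 vectors span a space of dimension 3.
Since 3 < 5, the vectors are linearly dependent.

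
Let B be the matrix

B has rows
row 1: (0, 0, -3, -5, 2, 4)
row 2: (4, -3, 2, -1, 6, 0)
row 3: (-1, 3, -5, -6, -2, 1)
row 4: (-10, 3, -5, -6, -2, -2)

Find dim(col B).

Row reduce to echelon form.
Swap R1 ↔ R2
R3 ← R3 + (1/4)·R1: [0, 9/4, -9/2, -25/4, -1/2, 1]
R4 ← R4 + (5/2)·R1: [0, -9/2, 0, -17/2, 13, -2]
Swap R2 ↔ R3
R4 ← R4 + (2)·R2: [0, 0, -9, -21, 12, 0]
R4 ← R4 − (3)·R3: [0, 0, 0, -6, 6, -12]
Echelon form has 4 nonzero rows, so rank(B) = 4.
The column space has dimension equal to the rank: 4.

4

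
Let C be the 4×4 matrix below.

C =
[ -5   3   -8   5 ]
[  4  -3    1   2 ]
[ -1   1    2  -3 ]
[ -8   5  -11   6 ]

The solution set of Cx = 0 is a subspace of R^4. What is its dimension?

2

Row reduce to echelon form.
R2 ← R2 + (4/5)·R1: [0, -3/5, -27/5, 6]
R3 ← R3 − (1/5)·R1: [0, 2/5, 18/5, -4]
R4 ← R4 − (8/5)·R1: [0, 1/5, 9/5, -2]
R3 ← R3 + (2/3)·R2: [0, 0, 0, 0]
R4 ← R4 + (1/3)·R2: [0, 0, 0, 0]
2 nonzero rows, so rank(C) = 2.
C has 4 columns; by rank–nullity, nullity = 4 − 2 = 2.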